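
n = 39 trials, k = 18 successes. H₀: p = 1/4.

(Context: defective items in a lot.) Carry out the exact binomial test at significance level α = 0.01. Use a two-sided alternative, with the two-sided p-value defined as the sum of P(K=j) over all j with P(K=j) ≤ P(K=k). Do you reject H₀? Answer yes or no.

reject H₀: yes

Exact binomial: n=39, k=18, p₀=1/4=0.2500
P(X=j) = C(n,j)·p₀^j·(1−p₀)^(n−j); p = Σ P(X=j) over j with P(X=j) ≤ P(X=18)
p-value (two-sided) = 0.00462
At α=0.01: p < α → reject H₀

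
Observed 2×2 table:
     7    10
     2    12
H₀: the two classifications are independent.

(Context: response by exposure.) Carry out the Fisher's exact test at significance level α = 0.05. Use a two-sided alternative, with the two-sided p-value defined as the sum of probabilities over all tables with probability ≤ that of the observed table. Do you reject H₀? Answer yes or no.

reject H₀: no

Margins: r₁=17, r₂=14, c₁=9, c₂=22, n=31
p_obs = C(17,7)·C(14,2)/C(31,9); sum pmf over tables with pmf ≤ p_obs
p-value (two-sided) = 0.13166
At α=0.05: p ≥ α → fail to reject H₀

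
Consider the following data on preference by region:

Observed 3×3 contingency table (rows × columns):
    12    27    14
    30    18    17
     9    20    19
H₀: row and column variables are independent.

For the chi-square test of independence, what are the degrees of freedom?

df = (r−1)(c−1) = (3−1)·(3−1) = 4

degrees of freedom = 4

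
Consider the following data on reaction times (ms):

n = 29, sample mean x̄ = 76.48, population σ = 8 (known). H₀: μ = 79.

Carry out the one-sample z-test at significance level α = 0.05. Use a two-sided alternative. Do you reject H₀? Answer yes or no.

reject H₀: no

SE = σ/√n = 8/√29 = 1.4856
z = (x̄−μ₀)/SE = (76.48−79)/1.4856 = -1.6963
p-value (two-sided) = 0.08982
At α=0.05: p ≥ α → fail to reject H₀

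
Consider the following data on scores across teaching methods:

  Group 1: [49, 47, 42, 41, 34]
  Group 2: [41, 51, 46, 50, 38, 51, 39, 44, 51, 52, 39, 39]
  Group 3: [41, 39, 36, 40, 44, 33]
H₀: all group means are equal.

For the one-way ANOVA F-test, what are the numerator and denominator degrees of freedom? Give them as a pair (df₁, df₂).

k = 3 groups, N = 23 total
df = (k−1, N−k) = (3−1, 23−3) = (2, 20)

degrees of freedom = [2, 20]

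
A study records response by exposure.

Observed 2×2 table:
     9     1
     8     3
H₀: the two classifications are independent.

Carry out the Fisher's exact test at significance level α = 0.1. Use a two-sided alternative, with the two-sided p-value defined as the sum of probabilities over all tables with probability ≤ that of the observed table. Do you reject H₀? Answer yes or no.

Margins: r₁=10, r₂=11, c₁=17, c₂=4, n=21
p_obs = C(10,9)·C(11,8)/C(21,17); sum pmf over tables with pmf ≤ p_obs
p-value (two-sided) = 0.58647
At α=0.1: p ≥ α → fail to reject H₀

reject H₀: no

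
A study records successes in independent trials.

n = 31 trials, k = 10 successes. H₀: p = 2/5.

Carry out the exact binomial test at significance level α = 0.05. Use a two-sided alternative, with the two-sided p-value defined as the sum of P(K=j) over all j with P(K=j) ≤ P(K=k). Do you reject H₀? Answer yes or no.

reject H₀: no

Exact binomial: n=31, k=10, p₀=2/5=0.4000
P(X=j) = C(n,j)·p₀^j·(1−p₀)^(n−j); p = Σ P(X=j) over j with P(X=j) ≤ P(X=10)
p-value (two-sided) = 0.46482
At α=0.05: p ≥ α → fail to reject H₀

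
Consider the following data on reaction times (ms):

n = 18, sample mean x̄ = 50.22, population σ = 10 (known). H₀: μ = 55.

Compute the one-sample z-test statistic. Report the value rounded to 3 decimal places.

SE = σ/√n = 10/√18 = 2.3570
z = (x̄−μ₀)/SE = (50.22−55)/2.3570 = -2.0280

test statistic = -2.028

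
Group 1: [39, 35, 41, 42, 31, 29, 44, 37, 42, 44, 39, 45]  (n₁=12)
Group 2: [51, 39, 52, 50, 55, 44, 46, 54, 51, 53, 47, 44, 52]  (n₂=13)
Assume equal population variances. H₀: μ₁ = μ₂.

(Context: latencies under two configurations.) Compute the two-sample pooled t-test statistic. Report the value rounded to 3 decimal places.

test statistic = -5.106

x̄₁=39.000, s₁=5.152, n₁=12
x̄₂=49.077, s₂=4.716, n₂=13
s_p² = [11·5.152² + 12·4.716²]/23 = 24.3010
SE = √(s_p²·(1/12+1/13)) = 1.9734
t = (39.000−49.077)/1.9734 = -5.1063
df = 23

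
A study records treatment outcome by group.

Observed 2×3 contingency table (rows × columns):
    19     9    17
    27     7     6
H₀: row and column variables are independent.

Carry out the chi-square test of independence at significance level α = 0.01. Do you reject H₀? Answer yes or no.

reject H₀: no

Row totals [45, 40], col totals [46, 16, 23], n=85
χ² = (19−24.35)²/24.35 + (9−8.47)²/8.47 + (17−12.18)²/12.18 + (27−21.65)²/21.65 + (7−7.53)²/7.53 + (6−10.82)²/10.82 = 6.6310
df = 2
p-value (upper-tail) = 0.03632
At α=0.01: p ≥ α → fail to reject H₀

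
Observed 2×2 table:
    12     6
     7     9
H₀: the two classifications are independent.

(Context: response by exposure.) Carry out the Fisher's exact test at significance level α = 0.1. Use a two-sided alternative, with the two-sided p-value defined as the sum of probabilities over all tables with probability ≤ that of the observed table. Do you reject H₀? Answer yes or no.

Margins: r₁=18, r₂=16, c₁=19, c₂=15, n=34
p_obs = C(18,12)·C(16,7)/C(34,19); sum pmf over tables with pmf ≤ p_obs
p-value (two-sided) = 0.29982
At α=0.1: p ≥ α → fail to reject H₀

reject H₀: no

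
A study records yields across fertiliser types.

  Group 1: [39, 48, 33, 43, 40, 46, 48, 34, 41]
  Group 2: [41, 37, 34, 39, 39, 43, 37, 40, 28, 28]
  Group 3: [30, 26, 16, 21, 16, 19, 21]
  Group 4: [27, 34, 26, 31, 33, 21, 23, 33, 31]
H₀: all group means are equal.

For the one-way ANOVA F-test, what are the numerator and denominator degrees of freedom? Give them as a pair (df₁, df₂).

k = 4 groups, N = 35 total
df = (k−1, N−k) = (4−1, 35−4) = (3, 31)

degrees of freedom = [3, 31]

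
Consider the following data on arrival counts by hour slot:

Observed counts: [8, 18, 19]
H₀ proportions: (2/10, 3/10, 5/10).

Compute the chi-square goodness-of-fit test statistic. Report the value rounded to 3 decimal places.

test statistic = 2.156

n = 45; E_i = n·p_i = [9.00, 13.50, 22.50]
χ² = (8−9.00)²/9.00 + (18−13.50)²/13.50 + (19−22.50)²/22.50 = 2.1556
df = 2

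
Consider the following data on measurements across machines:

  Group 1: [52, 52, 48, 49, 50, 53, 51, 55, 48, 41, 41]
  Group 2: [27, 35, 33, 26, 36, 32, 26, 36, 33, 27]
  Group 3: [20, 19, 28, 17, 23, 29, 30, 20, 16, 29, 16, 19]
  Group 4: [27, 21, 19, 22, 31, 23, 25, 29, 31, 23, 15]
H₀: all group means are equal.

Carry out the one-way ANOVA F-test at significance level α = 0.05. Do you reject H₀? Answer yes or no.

reject H₀: yes

Group means [49.09, 31.10, 22.17, 24.18], grand mean 31.432
SSB = Σnᵢ(x̄ᵢ−x̄)² = 5039.683; SSW = ΣΣ(x−x̄ᵢ)² = 937.112
MSB = 5039.683/3 = 1679.8944; MSW = 937.112/40 = 23.4278
F = MSB/MSW = 71.7052
df = (3, 40)
p-value (upper-tail) = 0.00000
At α=0.05: p < α → reject H₀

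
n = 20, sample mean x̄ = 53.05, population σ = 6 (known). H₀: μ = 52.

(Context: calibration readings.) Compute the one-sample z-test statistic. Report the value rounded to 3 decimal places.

SE = σ/√n = 6/√20 = 1.3416
z = (x̄−μ₀)/SE = (53.05−52)/1.3416 = 0.7826

test statistic = 0.783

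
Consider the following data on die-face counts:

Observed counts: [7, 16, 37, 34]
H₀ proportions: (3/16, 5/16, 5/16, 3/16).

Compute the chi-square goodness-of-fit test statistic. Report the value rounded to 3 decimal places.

n = 94; E_i = n·p_i = [17.62, 29.38, 29.38, 17.62]
χ² = (7−17.62)²/17.62 + (16−29.38)²/29.38 + (37−29.38)²/29.38 + (34−17.62)²/17.62 = 29.6879
df = 3

test statistic = 29.688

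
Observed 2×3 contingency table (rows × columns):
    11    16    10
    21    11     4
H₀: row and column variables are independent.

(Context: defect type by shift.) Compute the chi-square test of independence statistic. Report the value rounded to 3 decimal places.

Row totals [37, 36], col totals [32, 27, 14], n=73
χ² = (11−16.22)²/16.22 + (16−13.68)²/13.68 + (10−7.10)²/7.10 + (21−15.78)²/15.78 + (11−13.32)²/13.32 + (4−6.90)²/6.90 = 6.6099
df = 2

test statistic = 6.610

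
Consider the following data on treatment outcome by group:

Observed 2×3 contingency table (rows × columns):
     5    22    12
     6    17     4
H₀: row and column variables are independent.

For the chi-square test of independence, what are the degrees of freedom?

df = (r−1)(c−1) = (2−1)·(3−1) = 2

degrees of freedom = 2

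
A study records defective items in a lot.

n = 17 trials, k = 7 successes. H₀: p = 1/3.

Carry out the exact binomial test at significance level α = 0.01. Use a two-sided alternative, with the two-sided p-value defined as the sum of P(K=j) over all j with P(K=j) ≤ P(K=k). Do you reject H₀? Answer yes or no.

reject H₀: no

Exact binomial: n=17, k=7, p₀=1/3=0.3333
P(X=j) = C(n,j)·p₀^j·(1−p₀)^(n−j); p = Σ P(X=j) over j with P(X=j) ≤ P(X=7)
p-value (two-sided) = 0.60746
At α=0.01: p ≥ α → fail to reject H₀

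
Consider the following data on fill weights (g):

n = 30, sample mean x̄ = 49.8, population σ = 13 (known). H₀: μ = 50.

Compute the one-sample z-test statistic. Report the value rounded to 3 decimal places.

SE = σ/√n = 13/√30 = 2.3735
z = (x̄−μ₀)/SE = (49.8−50)/2.3735 = -0.0843

test statistic = -0.084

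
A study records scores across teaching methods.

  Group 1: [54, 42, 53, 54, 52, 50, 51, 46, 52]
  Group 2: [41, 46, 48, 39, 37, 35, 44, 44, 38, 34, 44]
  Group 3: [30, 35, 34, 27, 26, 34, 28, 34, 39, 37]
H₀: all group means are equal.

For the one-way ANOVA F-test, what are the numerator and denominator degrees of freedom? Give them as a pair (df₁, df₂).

degrees of freedom = [2, 27]

k = 3 groups, N = 30 total
df = (k−1, N−k) = (3−1, 30−3) = (2, 27)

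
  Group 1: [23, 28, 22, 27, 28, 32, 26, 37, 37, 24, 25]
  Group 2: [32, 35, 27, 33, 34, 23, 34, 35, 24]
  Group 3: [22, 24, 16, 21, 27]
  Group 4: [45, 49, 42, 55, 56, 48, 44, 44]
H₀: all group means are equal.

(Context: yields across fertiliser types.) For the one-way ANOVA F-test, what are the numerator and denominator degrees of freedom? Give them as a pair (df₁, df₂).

k = 4 groups, N = 33 total
df = (k−1, N−k) = (4−1, 33−4) = (3, 29)

degrees of freedom = [3, 29]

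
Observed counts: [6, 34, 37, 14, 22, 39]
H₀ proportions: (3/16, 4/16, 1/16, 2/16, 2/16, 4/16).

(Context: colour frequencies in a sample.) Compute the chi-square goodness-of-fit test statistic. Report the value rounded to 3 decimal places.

test statistic = 99.605

n = 152; E_i = n·p_i = [28.50, 38.00, 9.50, 19.00, 19.00, 38.00]
χ² = (6−28.50)²/28.50 + (34−38.00)²/38.00 + (37−9.50)²/9.50 + (14−19.00)²/19.00 + (22−19.00)²/19.00 + (39−38.00)²/38.00 = 99.6053
df = 5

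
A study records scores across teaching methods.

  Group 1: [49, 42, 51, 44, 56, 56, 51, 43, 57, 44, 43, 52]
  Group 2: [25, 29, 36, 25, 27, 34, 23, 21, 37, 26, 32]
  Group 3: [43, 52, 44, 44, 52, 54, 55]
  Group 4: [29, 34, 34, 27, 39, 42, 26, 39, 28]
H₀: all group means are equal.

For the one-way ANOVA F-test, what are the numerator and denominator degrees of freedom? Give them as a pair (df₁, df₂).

degrees of freedom = [3, 35]

k = 4 groups, N = 39 total
df = (k−1, N−k) = (4−1, 39−4) = (3, 35)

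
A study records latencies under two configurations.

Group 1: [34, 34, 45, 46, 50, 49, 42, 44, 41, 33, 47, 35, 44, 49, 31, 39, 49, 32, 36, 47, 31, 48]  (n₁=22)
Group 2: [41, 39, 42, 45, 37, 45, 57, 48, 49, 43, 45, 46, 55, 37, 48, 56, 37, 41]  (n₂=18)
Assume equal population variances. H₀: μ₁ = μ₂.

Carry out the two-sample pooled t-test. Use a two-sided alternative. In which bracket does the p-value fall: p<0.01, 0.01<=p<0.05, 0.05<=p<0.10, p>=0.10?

x̄₁=41.182, s₁=6.766, n₁=22
x̄₂=45.056, s₂=6.292, n₂=18
s_p² = [21·6.766² + 17·6.292²]/38 = 43.0057
SE = √(s_p²·(1/22+1/18)) = 2.0842
t = (41.182−45.056)/2.0842 = -1.8586
df = 38
p-value (two-sided) = 0.07084
→ bracket: 0.05<=p<0.10

p-value bracket: 0.05<=p<0.10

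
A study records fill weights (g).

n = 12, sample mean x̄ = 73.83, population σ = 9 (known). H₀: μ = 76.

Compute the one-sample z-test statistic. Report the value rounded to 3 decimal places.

SE = σ/√n = 9/√12 = 2.5981
z = (x̄−μ₀)/SE = (73.83−76)/2.5981 = -0.8352

test statistic = -0.835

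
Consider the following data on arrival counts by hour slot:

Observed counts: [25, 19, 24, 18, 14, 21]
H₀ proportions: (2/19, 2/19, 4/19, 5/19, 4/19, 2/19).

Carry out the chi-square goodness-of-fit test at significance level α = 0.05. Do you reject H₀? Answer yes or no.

n = 121; E_i = n·p_i = [12.74, 12.74, 25.47, 31.84, 25.47, 12.74]
χ² = (25−12.74)²/12.74 + (19−12.74)²/12.74 + (24−25.47)²/25.47 + (18−31.84)²/31.84 + (14−25.47)²/25.47 + (21−12.74)²/12.74 = 31.5182
df = 5
p-value (upper-tail) = 0.00001
At α=0.05: p < α → reject H₀

reject H₀: yes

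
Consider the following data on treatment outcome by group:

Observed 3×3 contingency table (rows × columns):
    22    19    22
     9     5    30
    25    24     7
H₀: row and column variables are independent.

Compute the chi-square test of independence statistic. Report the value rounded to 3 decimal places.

Row totals [63, 44, 56], col totals [56, 48, 59], n=163
χ² = (22−21.64)²/21.64 + (19−18.55)²/18.55 + (22−22.80)²/22.80 + (9−15.12)²/15.12 + (5−12.96)²/12.96 + (30−15.93)²/15.93 + (25−19.24)²/19.24 + (24−16.49)²/16.49 + (7−20.27)²/20.27 = 33.6744
df = 4

test statistic = 33.674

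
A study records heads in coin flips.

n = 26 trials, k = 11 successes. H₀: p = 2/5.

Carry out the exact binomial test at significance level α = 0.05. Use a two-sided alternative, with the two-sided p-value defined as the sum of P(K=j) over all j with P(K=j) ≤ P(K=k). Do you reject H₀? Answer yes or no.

Exact binomial: n=26, k=11, p₀=2/5=0.4000
P(X=j) = C(n,j)·p₀^j·(1−p₀)^(n−j); p = Σ P(X=j) over j with P(X=j) ≤ P(X=11)
p-value (two-sided) = 0.84287
At α=0.05: p ≥ α → fail to reject H₀

reject H₀: no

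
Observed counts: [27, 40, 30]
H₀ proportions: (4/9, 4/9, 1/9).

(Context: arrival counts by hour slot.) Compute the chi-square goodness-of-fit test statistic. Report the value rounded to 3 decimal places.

test statistic = 40.528

n = 97; E_i = n·p_i = [43.11, 43.11, 10.78]
χ² = (27−43.11)²/43.11 + (40−43.11)²/43.11 + (30−10.78)²/10.78 = 40.5284
df = 2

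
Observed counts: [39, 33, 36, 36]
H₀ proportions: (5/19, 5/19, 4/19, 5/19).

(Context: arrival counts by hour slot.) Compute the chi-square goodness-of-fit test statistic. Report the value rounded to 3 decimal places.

n = 144; E_i = n·p_i = [37.89, 37.89, 30.32, 37.89]
χ² = (39−37.89)²/37.89 + (33−37.89)²/37.89 + (36−30.32)²/30.32 + (36−37.89)²/37.89 = 1.8250
df = 3

test statistic = 1.825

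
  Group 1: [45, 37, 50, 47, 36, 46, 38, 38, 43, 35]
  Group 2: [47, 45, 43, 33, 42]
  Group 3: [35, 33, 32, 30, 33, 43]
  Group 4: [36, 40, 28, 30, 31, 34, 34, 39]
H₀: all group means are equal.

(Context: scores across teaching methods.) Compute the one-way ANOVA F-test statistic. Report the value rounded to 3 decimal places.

test statistic = 5.712

Group means [41.50, 42.00, 34.33, 34.00], grand mean 38.034
SSB = Σnᵢ(x̄ᵢ−x̄)² = 411.132; SSW = ΣΣ(x−x̄ᵢ)² = 599.833
MSB = 411.132/3 = 137.0441; MSW = 599.833/25 = 23.9933
F = MSB/MSW = 5.7118
df = (3, 25)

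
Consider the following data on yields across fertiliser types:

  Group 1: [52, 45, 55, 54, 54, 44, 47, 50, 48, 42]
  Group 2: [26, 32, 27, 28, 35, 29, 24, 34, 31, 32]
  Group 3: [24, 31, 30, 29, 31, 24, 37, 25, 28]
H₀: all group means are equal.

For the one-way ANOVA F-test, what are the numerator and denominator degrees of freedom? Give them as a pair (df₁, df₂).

k = 3 groups, N = 29 total
df = (k−1, N−k) = (3−1, 29−3) = (2, 26)

degrees of freedom = [2, 26]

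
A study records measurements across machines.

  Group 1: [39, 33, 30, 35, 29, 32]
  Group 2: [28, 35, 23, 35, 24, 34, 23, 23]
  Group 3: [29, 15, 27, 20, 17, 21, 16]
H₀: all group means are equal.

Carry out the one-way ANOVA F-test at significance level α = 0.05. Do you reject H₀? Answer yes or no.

Group means [33.00, 28.12, 20.71], grand mean 27.048
SSB = Σnᵢ(x̄ᵢ−x̄)² = 502.649; SSW = ΣΣ(x−x̄ᵢ)² = 468.304
MSB = 502.649/2 = 251.3244; MSW = 468.304/18 = 26.0169
F = MSB/MSW = 9.6601
df = (2, 18)
p-value (upper-tail) = 0.00141
At α=0.05: p < α → reject H₀

reject H₀: yes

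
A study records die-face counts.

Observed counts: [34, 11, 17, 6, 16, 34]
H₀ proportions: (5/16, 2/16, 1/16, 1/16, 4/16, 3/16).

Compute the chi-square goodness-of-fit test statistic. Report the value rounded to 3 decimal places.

test statistic = 26.547

n = 118; E_i = n·p_i = [36.88, 14.75, 7.38, 7.38, 29.50, 22.12]
χ² = (34−36.88)²/36.88 + (11−14.75)²/14.75 + (17−7.38)²/7.38 + (6−7.38)²/7.38 + (16−29.50)²/29.50 + (34−22.12)²/22.12 = 26.5469
df = 5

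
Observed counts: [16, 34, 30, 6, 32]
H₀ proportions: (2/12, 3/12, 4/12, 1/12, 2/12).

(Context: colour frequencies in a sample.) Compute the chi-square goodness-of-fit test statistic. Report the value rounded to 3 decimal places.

test statistic = 12.814

n = 118; E_i = n·p_i = [19.67, 29.50, 39.33, 9.83, 19.67]
χ² = (16−19.67)²/19.67 + (34−29.50)²/29.50 + (30−39.33)²/39.33 + (6−9.83)²/9.83 + (32−19.67)²/19.67 = 12.8136
df = 4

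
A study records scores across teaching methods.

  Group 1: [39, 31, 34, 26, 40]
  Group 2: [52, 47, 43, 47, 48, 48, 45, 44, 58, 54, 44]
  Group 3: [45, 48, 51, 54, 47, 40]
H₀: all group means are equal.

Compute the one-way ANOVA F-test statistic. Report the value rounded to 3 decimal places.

test statistic = 15.178

Group means [34.00, 48.18, 47.50], grand mean 44.773
SSB = Σnᵢ(x̄ᵢ−x̄)² = 752.727; SSW = ΣΣ(x−x̄ᵢ)² = 471.136
MSB = 752.727/2 = 376.3636; MSW = 471.136/19 = 24.7967
F = MSB/MSW = 15.1780
df = (2, 19)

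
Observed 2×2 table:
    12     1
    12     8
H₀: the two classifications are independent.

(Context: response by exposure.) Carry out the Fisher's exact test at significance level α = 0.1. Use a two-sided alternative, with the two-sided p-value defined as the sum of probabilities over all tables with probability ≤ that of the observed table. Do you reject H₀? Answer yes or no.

reject H₀: yes

Margins: r₁=13, r₂=20, c₁=24, c₂=9, n=33
p_obs = C(13,12)·C(20,12)/C(33,24); sum pmf over tables with pmf ≤ p_obs
p-value (two-sided) = 0.05596
At α=0.1: p < α → reject H₀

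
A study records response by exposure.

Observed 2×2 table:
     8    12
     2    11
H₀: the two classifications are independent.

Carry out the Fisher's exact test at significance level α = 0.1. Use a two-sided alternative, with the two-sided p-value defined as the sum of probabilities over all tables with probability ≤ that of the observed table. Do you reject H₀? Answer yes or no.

reject H₀: no

Margins: r₁=20, r₂=13, c₁=10, c₂=23, n=33
p_obs = C(20,8)·C(13,2)/C(33,10); sum pmf over tables with pmf ≤ p_obs
p-value (two-sided) = 0.24549
At α=0.1: p ≥ α → fail to reject H₀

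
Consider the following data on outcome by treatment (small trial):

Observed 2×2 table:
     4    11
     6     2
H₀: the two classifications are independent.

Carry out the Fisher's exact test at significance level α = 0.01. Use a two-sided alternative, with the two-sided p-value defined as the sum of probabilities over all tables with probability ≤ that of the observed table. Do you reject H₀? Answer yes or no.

reject H₀: no

Margins: r₁=15, r₂=8, c₁=10, c₂=13, n=23
p_obs = C(15,4)·C(8,6)/C(23,10); sum pmf over tables with pmf ≤ p_obs
p-value (two-sided) = 0.03931
At α=0.01: p ≥ α → fail to reject H₀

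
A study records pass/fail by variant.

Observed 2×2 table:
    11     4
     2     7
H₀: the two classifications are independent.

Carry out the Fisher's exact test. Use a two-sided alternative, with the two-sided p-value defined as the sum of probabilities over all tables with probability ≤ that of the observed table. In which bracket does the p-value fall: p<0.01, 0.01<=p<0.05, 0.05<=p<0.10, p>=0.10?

p-value bracket: 0.01<=p<0.05

Margins: r₁=15, r₂=9, c₁=13, c₂=11, n=24
p_obs = C(15,11)·C(9,2)/C(24,13); sum pmf over tables with pmf ≤ p_obs
p-value (two-sided) = 0.03274
→ bracket: 0.01<=p<0.05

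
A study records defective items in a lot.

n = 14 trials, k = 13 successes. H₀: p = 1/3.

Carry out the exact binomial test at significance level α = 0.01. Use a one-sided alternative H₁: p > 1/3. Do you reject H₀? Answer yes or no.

Exact binomial: n=14, k=13, p₀=1/3=0.3333
P(X≥13) from Σ C(n,i)·p₀^i·(1−p₀)^(n−i)
p-value (one-sided, H₁ greater) = 0.00001
At α=0.01: p < α → reject H₀

reject H₀: yes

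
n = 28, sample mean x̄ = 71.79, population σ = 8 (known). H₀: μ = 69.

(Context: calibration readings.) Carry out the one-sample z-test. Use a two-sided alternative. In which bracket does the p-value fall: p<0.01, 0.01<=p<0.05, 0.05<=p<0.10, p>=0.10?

SE = σ/√n = 8/√28 = 1.5119
z = (x̄−μ₀)/SE = (71.79−69)/1.5119 = 1.8454
p-value (two-sided) = 0.06498
→ bracket: 0.05<=p<0.10

p-value bracket: 0.05<=p<0.10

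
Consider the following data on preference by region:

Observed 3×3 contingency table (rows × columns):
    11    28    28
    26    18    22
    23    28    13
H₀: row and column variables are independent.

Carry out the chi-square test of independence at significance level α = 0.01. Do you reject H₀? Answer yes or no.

Row totals [67, 66, 64], col totals [60, 74, 63], n=197
χ² = (11−20.41)²/20.41 + (28−25.17)²/25.17 + (28−21.43)²/21.43 + (26−20.10)²/20.10 + (18−24.79)²/24.79 + (22−21.11)²/21.11 + (23−19.49)²/19.49 + (28−24.04)²/24.04 + (13−20.47)²/20.47 = 14.3080
df = 4
p-value (upper-tail) = 0.00637
At α=0.01: p < α → reject H₀

reject H₀: yes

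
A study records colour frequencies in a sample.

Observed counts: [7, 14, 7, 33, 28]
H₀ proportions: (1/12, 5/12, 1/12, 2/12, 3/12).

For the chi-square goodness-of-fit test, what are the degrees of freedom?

df = k − 1 = 5 − 1 = 4

degrees of freedom = 4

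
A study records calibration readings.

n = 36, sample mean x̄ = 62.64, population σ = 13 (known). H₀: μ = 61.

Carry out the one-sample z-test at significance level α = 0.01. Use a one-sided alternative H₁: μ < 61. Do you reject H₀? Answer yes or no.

reject H₀: no

SE = σ/√n = 13/√36 = 2.1667
z = (x̄−μ₀)/SE = (62.64−61)/2.1667 = 0.7569
p-value (one-sided, H₁ less) = 0.77545
At α=0.01: p ≥ α → fail to reject H₀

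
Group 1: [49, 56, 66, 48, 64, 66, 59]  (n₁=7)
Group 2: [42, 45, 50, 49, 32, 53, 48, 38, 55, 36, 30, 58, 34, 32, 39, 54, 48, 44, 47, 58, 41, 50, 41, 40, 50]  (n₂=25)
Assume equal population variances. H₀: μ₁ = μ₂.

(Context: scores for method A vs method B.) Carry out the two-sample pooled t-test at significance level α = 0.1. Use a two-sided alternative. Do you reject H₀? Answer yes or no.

reject H₀: yes

x̄₁=58.286, s₁=7.631, n₁=7
x̄₂=44.560, s₂=8.186, n₂=25
s_p² = [6·7.631² + 24·8.186²]/30 = 65.2530
SE = √(s_p²·(1/7+1/25)) = 3.4543
t = (58.286−44.560)/3.4543 = 3.9736
df = 30
p-value (two-sided) = 0.00041
At α=0.1: p < α → reject H₀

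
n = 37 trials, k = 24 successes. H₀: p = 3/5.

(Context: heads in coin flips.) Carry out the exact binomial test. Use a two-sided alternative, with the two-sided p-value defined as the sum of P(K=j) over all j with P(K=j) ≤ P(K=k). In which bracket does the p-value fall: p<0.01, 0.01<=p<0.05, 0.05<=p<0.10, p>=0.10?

Exact binomial: n=37, k=24, p₀=3/5=0.6000
P(X=j) = C(n,j)·p₀^j·(1−p₀)^(n−j); p = Σ P(X=j) over j with P(X=j) ≤ P(X=24)
p-value (two-sided) = 0.61688
→ bracket: p>=0.10

p-value bracket: p>=0.10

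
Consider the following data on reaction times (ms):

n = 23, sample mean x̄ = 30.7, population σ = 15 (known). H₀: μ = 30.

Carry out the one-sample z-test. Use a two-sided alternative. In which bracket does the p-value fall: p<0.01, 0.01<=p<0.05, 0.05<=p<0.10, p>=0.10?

p-value bracket: p>=0.10

SE = σ/√n = 15/√23 = 3.1277
z = (x̄−μ₀)/SE = (30.7−30)/3.1277 = 0.2238
p-value (two-sided) = 0.82291
→ bracket: p>=0.10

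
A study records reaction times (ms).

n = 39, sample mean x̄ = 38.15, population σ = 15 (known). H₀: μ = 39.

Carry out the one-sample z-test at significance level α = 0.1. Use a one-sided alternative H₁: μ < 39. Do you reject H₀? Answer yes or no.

reject H₀: no

SE = σ/√n = 15/√39 = 2.4019
z = (x̄−μ₀)/SE = (38.15−39)/2.4019 = -0.3539
p-value (one-sided, H₁ less) = 0.36171
At α=0.1: p ≥ α → fail to reject H₀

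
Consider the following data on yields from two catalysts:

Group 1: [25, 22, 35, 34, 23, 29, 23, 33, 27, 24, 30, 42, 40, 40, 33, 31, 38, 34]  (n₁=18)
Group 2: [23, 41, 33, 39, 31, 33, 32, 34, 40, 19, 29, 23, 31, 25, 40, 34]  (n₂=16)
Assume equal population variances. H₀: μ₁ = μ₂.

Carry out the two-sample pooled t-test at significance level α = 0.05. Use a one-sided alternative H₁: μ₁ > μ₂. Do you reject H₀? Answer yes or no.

reject H₀: no

x̄₁=31.278, s₁=6.360, n₁=18
x̄₂=31.688, s₂=6.620, n₂=16
s_p² = [17·6.360² + 15·6.620²]/32 = 42.0328
SE = √(s_p²·(1/18+1/16)) = 2.2276
t = (31.278−31.688)/2.2276 = -0.1839
df = 32
p-value (one-sided, H₁ greater) = 0.57239
At α=0.05: p ≥ α → fail to reject H₀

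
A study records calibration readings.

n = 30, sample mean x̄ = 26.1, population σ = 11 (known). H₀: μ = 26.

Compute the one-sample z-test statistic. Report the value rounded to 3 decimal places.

SE = σ/√n = 11/√30 = 2.0083
z = (x̄−μ₀)/SE = (26.1−26)/2.0083 = 0.0498

test statistic = 0.050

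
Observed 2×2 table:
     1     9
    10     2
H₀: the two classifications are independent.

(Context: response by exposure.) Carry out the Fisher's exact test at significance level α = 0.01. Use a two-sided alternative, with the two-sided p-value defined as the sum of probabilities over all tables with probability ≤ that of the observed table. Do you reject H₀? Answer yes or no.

Margins: r₁=10, r₂=12, c₁=11, c₂=11, n=22
p_obs = C(10,1)·C(12,10)/C(22,11); sum pmf over tables with pmf ≤ p_obs
p-value (two-sided) = 0.00191
At α=0.01: p < α → reject H₀

reject H₀: yes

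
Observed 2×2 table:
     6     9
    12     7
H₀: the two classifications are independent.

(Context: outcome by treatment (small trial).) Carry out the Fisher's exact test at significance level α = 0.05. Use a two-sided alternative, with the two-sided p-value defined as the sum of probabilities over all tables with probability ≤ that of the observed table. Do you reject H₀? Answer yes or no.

Margins: r₁=15, r₂=19, c₁=18, c₂=16, n=34
p_obs = C(15,6)·C(19,12)/C(34,18); sum pmf over tables with pmf ≤ p_obs
p-value (two-sided) = 0.29982
At α=0.05: p ≥ α → fail to reject H₀

reject H₀: no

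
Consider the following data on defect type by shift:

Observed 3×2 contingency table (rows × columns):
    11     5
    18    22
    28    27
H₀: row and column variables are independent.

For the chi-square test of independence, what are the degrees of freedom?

df = (r−1)(c−1) = (3−1)·(2−1) = 2

degrees of freedom = 2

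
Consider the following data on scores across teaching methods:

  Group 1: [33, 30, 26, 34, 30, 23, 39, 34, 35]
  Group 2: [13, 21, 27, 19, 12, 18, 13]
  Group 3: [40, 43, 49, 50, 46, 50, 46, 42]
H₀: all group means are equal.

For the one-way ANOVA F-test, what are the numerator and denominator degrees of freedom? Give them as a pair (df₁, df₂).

degrees of freedom = [2, 21]

k = 3 groups, N = 24 total
df = (k−1, N−k) = (3−1, 24−3) = (2, 21)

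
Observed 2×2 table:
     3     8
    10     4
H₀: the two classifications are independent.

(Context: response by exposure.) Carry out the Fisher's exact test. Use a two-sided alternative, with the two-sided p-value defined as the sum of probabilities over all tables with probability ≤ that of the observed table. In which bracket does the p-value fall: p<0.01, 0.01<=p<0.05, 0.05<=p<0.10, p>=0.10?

p-value bracket: 0.01<=p<0.05

Margins: r₁=11, r₂=14, c₁=13, c₂=12, n=25
p_obs = C(11,3)·C(14,10)/C(25,13); sum pmf over tables with pmf ≤ p_obs
p-value (two-sided) = 0.04718
→ bracket: 0.01<=p<0.05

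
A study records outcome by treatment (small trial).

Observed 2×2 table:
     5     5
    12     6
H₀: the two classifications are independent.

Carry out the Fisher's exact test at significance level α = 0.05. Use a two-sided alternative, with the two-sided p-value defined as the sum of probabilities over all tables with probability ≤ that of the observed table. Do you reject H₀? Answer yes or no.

reject H₀: no

Margins: r₁=10, r₂=18, c₁=17, c₂=11, n=28
p_obs = C(10,5)·C(18,12)/C(28,17); sum pmf over tables with pmf ≤ p_obs
p-value (two-sided) = 0.44426
At α=0.05: p ≥ α → fail to reject H₀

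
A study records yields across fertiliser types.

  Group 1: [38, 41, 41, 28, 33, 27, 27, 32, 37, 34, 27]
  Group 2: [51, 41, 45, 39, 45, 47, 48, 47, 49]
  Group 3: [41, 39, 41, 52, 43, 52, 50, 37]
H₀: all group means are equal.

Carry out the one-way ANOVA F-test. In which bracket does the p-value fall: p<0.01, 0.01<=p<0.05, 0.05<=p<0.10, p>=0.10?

Group means [33.18, 45.78, 44.38], grand mean 40.429
SSB = Σnᵢ(x̄ᵢ−x̄)² = 959.790; SSW = ΣΣ(x−x̄ᵢ)² = 675.067
MSB = 959.790/2 = 479.8951; MSW = 675.067/25 = 27.0027
F = MSB/MSW = 17.7721
df = (2, 25)
p-value (upper-tail) = 0.00002
→ bracket: p<0.01

p-value bracket: p<0.01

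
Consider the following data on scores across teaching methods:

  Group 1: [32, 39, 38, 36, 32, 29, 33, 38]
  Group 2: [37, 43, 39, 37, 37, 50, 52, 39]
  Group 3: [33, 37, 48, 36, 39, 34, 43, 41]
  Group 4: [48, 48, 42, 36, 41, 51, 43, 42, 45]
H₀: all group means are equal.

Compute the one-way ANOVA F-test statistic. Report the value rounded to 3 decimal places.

Group means [34.62, 41.75, 38.88, 44.00], grand mean 39.939
SSB = Σnᵢ(x̄ᵢ−x̄)² = 409.629; SSW = ΣΣ(x−x̄ᵢ)² = 688.250
MSB = 409.629/3 = 136.5429; MSW = 688.250/29 = 23.7328
F = MSB/MSW = 5.7534
df = (3, 29)

test statistic = 5.753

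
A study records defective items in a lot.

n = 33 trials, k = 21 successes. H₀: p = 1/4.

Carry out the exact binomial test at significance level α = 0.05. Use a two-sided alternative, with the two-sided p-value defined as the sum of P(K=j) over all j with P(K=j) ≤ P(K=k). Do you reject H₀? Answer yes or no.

reject H₀: yes

Exact binomial: n=33, k=21, p₀=1/4=0.2500
P(X=j) = C(n,j)·p₀^j·(1−p₀)^(n−j); p = Σ P(X=j) over j with P(X=j) ≤ P(X=21)
p-value (two-sided) = 0.00000
At α=0.05: p < α → reject H₀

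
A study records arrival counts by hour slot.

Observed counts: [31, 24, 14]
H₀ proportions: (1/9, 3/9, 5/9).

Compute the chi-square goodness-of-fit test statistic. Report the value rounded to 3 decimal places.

test statistic = 86.504

n = 69; E_i = n·p_i = [7.67, 23.00, 38.33]
χ² = (31−7.67)²/7.67 + (24−23.00)²/23.00 + (14−38.33)²/38.33 = 86.5043
df = 2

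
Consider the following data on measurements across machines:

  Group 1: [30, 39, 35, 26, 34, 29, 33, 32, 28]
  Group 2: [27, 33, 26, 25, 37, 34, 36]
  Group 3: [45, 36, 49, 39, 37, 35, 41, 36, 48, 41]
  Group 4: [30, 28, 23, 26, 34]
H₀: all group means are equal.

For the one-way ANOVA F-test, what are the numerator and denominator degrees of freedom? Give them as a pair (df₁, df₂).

k = 4 groups, N = 31 total
df = (k−1, N−k) = (4−1, 31−4) = (3, 27)

degrees of freedom = [3, 27]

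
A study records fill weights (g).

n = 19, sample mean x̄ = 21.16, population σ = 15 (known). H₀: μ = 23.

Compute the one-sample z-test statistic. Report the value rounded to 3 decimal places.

test statistic = -0.535

SE = σ/√n = 15/√19 = 3.4412
z = (x̄−μ₀)/SE = (21.16−23)/3.4412 = -0.5347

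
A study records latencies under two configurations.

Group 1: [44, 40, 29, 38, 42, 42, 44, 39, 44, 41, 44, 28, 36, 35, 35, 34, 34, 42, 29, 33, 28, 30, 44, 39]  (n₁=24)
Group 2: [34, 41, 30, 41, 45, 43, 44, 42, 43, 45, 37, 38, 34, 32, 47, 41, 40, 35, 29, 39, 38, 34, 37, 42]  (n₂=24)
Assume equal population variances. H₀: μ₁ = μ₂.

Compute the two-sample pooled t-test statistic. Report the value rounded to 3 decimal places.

x̄₁=37.250, s₁=5.651, n₁=24
x̄₂=38.792, s₂=4.908, n₂=24
s_p² = [23·5.651² + 23·4.908²]/46 = 28.0100
SE = √(s_p²·(1/24+1/24)) = 1.5278
t = (37.250−38.792)/1.5278 = -1.0091
df = 46

test statistic = -1.009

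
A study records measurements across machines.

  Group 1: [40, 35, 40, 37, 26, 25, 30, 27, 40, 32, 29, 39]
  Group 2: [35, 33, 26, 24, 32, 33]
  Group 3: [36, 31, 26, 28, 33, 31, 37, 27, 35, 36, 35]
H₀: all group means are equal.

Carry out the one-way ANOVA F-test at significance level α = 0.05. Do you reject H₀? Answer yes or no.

reject H₀: no

Group means [33.33, 30.50, 32.27], grand mean 32.345
SSB = Σnᵢ(x̄ᵢ−x̄)² = 32.203; SSW = ΣΣ(x−x̄ᵢ)² = 628.348
MSB = 32.203/2 = 16.1016; MSW = 628.348/26 = 24.1672
F = MSB/MSW = 0.6663
df = (2, 26)
p-value (upper-tail) = 0.52218
At α=0.05: p ≥ α → fail to reject H₀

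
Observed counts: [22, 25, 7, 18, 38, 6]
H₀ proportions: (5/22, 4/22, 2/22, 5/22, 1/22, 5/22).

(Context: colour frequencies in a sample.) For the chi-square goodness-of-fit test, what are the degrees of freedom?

df = k − 1 = 6 − 1 = 5

degrees of freedom = 5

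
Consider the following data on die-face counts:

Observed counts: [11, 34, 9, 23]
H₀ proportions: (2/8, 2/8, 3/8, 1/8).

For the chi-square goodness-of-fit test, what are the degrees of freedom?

degrees of freedom = 3

df = k − 1 = 4 − 1 = 3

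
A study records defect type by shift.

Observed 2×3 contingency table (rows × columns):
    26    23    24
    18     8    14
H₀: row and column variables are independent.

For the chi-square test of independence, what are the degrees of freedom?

df = (r−1)(c−1) = (2−1)·(3−1) = 2

degrees of freedom = 2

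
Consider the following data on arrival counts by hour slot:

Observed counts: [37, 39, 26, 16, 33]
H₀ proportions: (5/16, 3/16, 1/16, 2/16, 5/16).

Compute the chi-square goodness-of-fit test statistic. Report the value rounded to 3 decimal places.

test statistic = 40.004

n = 151; E_i = n·p_i = [47.19, 28.31, 9.44, 18.88, 47.19]
χ² = (37−47.19)²/47.19 + (39−28.31)²/28.31 + (26−9.44)²/9.44 + (16−18.88)²/18.88 + (33−47.19)²/47.19 = 40.0040
df = 4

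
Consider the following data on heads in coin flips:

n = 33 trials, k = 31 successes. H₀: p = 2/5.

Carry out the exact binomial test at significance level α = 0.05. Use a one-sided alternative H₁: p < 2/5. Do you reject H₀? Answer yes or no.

Exact binomial: n=33, k=31, p₀=2/5=0.4000
P(X≤31) from Σ C(n,i)·p₀^i·(1−p₀)^(n−i)
p-value (one-sided, H₁ less) = 1.00000
At α=0.05: p ≥ α → fail to reject H₀

reject H₀: no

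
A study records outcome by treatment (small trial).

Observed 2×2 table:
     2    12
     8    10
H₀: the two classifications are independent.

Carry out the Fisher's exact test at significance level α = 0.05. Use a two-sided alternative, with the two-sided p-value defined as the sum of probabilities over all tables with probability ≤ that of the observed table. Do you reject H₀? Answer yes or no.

reject H₀: no

Margins: r₁=14, r₂=18, c₁=10, c₂=22, n=32
p_obs = C(14,2)·C(18,8)/C(32,10); sum pmf over tables with pmf ≤ p_obs
p-value (two-sided) = 0.12406
At α=0.05: p ≥ α → fail to reject H₀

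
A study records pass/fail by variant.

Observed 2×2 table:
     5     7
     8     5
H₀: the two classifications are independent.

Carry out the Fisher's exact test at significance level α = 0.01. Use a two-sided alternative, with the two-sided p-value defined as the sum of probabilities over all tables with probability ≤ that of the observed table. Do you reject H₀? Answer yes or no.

Margins: r₁=12, r₂=13, c₁=13, c₂=12, n=25
p_obs = C(12,5)·C(13,8)/C(25,13); sum pmf over tables with pmf ≤ p_obs
p-value (two-sided) = 0.43375
At α=0.01: p ≥ α → fail to reject H₀

reject H₀: no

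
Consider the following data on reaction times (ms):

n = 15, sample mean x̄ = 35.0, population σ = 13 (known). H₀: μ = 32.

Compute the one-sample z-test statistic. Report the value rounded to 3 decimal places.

SE = σ/√n = 13/√15 = 3.3566
z = (x̄−μ₀)/SE = (35.0−32)/3.3566 = 0.8938

test statistic = 0.894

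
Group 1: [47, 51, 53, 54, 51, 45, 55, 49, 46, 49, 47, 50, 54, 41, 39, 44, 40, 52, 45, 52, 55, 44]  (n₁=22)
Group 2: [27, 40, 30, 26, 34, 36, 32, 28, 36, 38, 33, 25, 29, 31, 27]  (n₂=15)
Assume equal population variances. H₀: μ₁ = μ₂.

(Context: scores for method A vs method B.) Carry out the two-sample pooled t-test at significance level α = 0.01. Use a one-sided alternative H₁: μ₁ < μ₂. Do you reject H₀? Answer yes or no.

reject H₀: no

x̄₁=48.318, s₁=4.874, n₁=22
x̄₂=31.467, s₂=4.612, n₂=15
s_p² = [21·4.874² + 14·4.612²]/35 = 22.7573
SE = √(s_p²·(1/22+1/15)) = 1.5974
t = (48.318−31.467)/1.5974 = 10.5496
df = 35
p-value (one-sided, H₁ less) = 1.00000
At α=0.01: p ≥ α → fail to reject H₀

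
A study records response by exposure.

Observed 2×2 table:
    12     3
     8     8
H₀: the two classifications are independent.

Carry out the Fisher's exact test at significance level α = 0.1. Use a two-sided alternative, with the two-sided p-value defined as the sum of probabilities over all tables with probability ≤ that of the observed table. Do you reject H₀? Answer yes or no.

reject H₀: no

Margins: r₁=15, r₂=16, c₁=20, c₂=11, n=31
p_obs = C(15,12)·C(16,8)/C(31,20); sum pmf over tables with pmf ≤ p_obs
p-value (two-sided) = 0.13505
At α=0.1: p ≥ α → fail to reject H₀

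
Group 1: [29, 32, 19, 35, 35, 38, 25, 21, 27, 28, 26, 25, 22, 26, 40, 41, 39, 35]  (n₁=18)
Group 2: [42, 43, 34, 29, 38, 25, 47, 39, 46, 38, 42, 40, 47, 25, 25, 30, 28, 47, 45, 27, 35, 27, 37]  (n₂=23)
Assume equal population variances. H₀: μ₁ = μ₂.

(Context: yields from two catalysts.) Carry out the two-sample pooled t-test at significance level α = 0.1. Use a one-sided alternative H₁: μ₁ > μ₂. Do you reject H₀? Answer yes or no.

reject H₀: no

x̄₁=30.167, s₁=6.888, n₁=18
x̄₂=36.348, s₂=7.906, n₂=23
s_p² = [17·6.888² + 22·7.906²]/39 = 55.9415
SE = √(s_p²·(1/18+1/23)) = 2.3537
t = (30.167−36.348)/2.3537 = -2.6261
df = 39
p-value (one-sided, H₁ greater) = 0.99386
At α=0.1: p ≥ α → fail to reject H₀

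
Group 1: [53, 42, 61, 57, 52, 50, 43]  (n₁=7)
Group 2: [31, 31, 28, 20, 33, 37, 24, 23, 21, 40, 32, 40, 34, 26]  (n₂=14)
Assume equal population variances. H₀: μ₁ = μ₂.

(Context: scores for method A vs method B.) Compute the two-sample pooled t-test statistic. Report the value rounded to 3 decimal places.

test statistic = 6.817

x̄₁=51.143, s₁=6.914, n₁=7
x̄₂=30.000, s₂=6.598, n₂=14
s_p² = [6·6.914² + 13·6.598²]/19 = 44.8872
SE = √(s_p²·(1/7+1/14)) = 3.1014
t = (51.143−30.000)/3.1014 = 6.8172
df = 19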